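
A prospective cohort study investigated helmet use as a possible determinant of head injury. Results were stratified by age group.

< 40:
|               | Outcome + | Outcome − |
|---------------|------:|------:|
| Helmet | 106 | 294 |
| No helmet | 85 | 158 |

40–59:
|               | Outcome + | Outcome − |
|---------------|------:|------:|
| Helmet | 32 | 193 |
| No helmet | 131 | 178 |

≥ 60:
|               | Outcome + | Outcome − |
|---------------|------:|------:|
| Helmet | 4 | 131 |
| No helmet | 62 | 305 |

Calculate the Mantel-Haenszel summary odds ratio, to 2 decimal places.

OR_MH = Σ(aᵢdᵢ/nᵢ) / Σ(bᵢcᵢ/nᵢ), where nᵢ is the stratum total.
Stratum 1 (< 40): n = 643; a·d/n = 106·158/643 = 26.0467; b·c/n = 294·85/643 = 38.8647
Stratum 2 (40–59): n = 534; a·d/n = 32·178/534 = 10.6667; b·c/n = 193·131/534 = 47.3464
Stratum 3 (≥ 60): n = 502; a·d/n = 4·305/502 = 2.4303; b·c/n = 131·62/502 = 16.1793
OR_MH = (26.0467 + 10.6667 + 2.4303) / (38.8647 + 47.3464 + 16.1793) = 39.1436 / 102.3904 = 0.38230

0.38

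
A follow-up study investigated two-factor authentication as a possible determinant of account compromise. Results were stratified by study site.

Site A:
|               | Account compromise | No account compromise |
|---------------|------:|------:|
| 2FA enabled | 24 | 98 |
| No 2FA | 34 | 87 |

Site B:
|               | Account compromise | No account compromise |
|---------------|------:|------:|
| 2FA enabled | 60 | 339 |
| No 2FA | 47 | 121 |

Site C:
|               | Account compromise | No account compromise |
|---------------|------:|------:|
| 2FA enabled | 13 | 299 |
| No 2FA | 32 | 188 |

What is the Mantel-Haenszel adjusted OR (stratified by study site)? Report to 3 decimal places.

OR_MH = Σ(aᵢdᵢ/nᵢ) / Σ(bᵢcᵢ/nᵢ), where nᵢ is the stratum total.
Stratum 1 (Site A): n = 243; a·d/n = 24·87/243 = 8.5926; b·c/n = 98·34/243 = 13.7119
Stratum 2 (Site B): n = 567; a·d/n = 60·121/567 = 12.8042; b·c/n = 339·47/567 = 28.1005
Stratum 3 (Site C): n = 532; a·d/n = 13·188/532 = 4.5940; b·c/n = 299·32/532 = 17.9850
OR_MH = (8.5926 + 12.8042 + 4.5940) / (13.7119 + 28.1005 + 17.9850) = 25.9908 / 59.7974 = 0.43465

0.435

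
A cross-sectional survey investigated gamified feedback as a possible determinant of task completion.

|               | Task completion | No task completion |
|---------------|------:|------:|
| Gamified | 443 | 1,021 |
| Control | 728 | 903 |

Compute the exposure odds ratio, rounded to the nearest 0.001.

0.538

Cells: a = 443, b = 1021, c = 728, d = 903.
OR = (a·d)/(b·c) = (443 × 903) / (1021 × 728) = 400029 / 743288 = 0.53819
Exposure is associated with lower odds of task completion (OR = 0.54 < 1).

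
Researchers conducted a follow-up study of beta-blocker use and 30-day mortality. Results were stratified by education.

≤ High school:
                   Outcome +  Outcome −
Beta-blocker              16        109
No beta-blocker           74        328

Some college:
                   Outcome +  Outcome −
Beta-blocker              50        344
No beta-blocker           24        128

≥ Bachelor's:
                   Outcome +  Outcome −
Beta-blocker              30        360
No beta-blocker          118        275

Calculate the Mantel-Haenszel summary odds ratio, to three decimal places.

OR_MH = Σ(aᵢdᵢ/nᵢ) / Σ(bᵢcᵢ/nᵢ), where nᵢ is the stratum total.
Stratum 1 (≤ High school): n = 527; a·d/n = 16·328/527 = 9.9583; b·c/n = 109·74/527 = 15.3055
Stratum 2 (Some college): n = 546; a·d/n = 50·128/546 = 11.7216; b·c/n = 344·24/546 = 15.1209
Stratum 3 (≥ Bachelor's): n = 783; a·d/n = 30·275/783 = 10.5364; b·c/n = 360·118/783 = 54.2529
OR_MH = (9.9583 + 11.7216 + 10.5364) / (15.3055 + 15.1209 + 54.2529) = 32.2163 / 84.6793 = 0.38045

0.380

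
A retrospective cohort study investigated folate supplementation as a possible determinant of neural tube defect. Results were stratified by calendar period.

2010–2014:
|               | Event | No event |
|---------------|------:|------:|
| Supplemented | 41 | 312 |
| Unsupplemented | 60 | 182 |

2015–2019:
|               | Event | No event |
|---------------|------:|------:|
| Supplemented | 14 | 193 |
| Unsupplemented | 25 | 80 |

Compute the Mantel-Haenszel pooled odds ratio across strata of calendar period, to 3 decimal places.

0.344

OR_MH = Σ(aᵢdᵢ/nᵢ) / Σ(bᵢcᵢ/nᵢ), where nᵢ is the stratum total.
Stratum 1 (2010–2014): n = 595; a·d/n = 41·182/595 = 12.5412; b·c/n = 312·60/595 = 31.4622
Stratum 2 (2015–2019): n = 312; a·d/n = 14·80/312 = 3.5897; b·c/n = 193·25/312 = 15.4647
OR_MH = (12.5412 + 3.5897) / (31.4622 + 15.4647) = 16.1309 / 46.9269 = 0.34375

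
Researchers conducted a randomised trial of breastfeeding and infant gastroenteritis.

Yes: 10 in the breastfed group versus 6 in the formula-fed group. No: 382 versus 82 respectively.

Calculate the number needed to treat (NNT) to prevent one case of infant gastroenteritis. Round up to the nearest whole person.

Risk in treated group = 10/392 = 0.02551; risk in control = 6/88 = 0.06818.
Absolute risk reduction = 0.06818 − 0.02551 = 0.04267
NNT = 1 / ARR = 1 / 0.04267 = 23.435 → round up → 24

24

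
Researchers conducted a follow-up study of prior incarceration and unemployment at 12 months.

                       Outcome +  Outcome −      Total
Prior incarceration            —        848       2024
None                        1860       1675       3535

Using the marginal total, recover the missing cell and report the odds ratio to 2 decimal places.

The missing cell is in the exposed row: 2024 − 848 = 1176.
So a = 1176, b = 848, c = 1860, d = 1675.
OR = (a·d)/(b·c) = (1176 × 1675) / (848 × 1860) = 1969800 / 1577280 = 1.24886

1.25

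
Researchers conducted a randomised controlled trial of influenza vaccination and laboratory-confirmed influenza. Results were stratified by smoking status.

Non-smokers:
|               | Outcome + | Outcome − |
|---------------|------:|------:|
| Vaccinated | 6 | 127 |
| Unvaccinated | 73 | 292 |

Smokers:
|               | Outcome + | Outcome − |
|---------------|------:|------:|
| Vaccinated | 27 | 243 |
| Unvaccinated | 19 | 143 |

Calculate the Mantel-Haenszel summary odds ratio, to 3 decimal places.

0.425

OR_MH = Σ(aᵢdᵢ/nᵢ) / Σ(bᵢcᵢ/nᵢ), where nᵢ is the stratum total.
Stratum 1 (Non-smokers): n = 498; a·d/n = 6·292/498 = 3.5181; b·c/n = 127·73/498 = 18.6165
Stratum 2 (Smokers): n = 432; a·d/n = 27·143/432 = 8.9375; b·c/n = 243·19/432 = 10.6875
OR_MH = (3.5181 + 8.9375) / (18.6165 + 10.6875) = 12.4556 / 29.3040 = 0.42505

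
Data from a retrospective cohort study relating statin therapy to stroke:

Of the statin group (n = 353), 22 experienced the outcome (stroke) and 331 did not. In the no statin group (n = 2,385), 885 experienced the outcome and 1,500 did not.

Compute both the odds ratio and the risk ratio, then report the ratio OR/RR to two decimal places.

0.67

From the description: a = 22, b = 331, c = 885, d = 1500.
OR = (22·1500)/(331·885) = 33000/292935 = 0.11265
Risk in exposed = 22/353 = 0.06232; risk in unexposed = 885/2385 = 0.37107; RR = 0.16796
OR/RR = 0.11265 / 0.16796 = 0.67073
The outcome is not rare, so the OR lies further from 1 than the RR.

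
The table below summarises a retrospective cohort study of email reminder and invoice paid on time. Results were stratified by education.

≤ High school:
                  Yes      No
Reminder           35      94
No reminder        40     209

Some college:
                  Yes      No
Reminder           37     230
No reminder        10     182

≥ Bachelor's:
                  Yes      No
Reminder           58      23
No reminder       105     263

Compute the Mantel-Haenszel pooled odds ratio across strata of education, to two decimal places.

3.34

OR_MH = Σ(aᵢdᵢ/nᵢ) / Σ(bᵢcᵢ/nᵢ), where nᵢ is the stratum total.
Stratum 1 (≤ High school): n = 378; a·d/n = 35·209/378 = 19.3519; b·c/n = 94·40/378 = 9.9471
Stratum 2 (Some college): n = 459; a·d/n = 37·182/459 = 14.6710; b·c/n = 230·10/459 = 5.0109
Stratum 3 (≥ Bachelor's): n = 449; a·d/n = 58·263/449 = 33.9733; b·c/n = 23·105/449 = 5.3786
OR_MH = (19.3519 + 14.6710 + 33.9733) / (9.9471 + 5.0109 + 5.3786) = 67.9961 / 20.3366 = 3.34354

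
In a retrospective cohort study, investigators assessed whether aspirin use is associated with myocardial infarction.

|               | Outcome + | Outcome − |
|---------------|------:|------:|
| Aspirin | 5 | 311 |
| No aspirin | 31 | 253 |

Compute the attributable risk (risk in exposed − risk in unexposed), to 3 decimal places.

Cells: a = 5, b = 311, c = 31, d = 253.
Risk in exposed = 5/316 = 0.015823; risk in unexposed = 31/284 = 0.109155.
Risk difference = 0.015823 − 0.109155 = -0.093332

-0.093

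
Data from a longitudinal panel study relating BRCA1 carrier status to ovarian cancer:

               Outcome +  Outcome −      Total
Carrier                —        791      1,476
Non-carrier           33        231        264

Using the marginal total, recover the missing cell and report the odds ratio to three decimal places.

The missing cell is in the exposed row: 1476 − 791 = 685.
So a = 685, b = 791, c = 33, d = 231.
OR = (a·d)/(b·c) = (685 × 231) / (791 × 33) = 158235 / 26103 = 6.06195

6.062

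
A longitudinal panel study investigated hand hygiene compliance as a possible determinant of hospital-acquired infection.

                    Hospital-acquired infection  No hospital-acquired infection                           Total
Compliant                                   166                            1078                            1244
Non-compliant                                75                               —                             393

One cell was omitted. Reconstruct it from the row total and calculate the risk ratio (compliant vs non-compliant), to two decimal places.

0.70

The missing cell is in the unexposed row: 393 − 75 = 318.
So a = 166, b = 1078, c = 75, d = 318.
RR = [a/(a+b)] / [c/(c+d)] = (166/1244) / (75/393) = 0.13344/0.19084 = 0.69923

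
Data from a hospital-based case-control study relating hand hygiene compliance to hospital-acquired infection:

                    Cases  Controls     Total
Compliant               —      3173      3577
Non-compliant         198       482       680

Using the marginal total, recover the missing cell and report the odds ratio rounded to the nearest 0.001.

The missing cell is in the exposed row: 3577 − 3173 = 404.
So a = 404, b = 3173, c = 198, d = 482.
OR = (a·d)/(b·c) = (404 × 482) / (3173 × 198) = 194728 / 628254 = 0.30995

0.310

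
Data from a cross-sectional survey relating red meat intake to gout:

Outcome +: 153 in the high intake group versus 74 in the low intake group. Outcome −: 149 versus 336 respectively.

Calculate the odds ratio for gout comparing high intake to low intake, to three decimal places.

4.662

From the description: a = 153, b = 149, c = 74, d = 336.
OR = (a·d)/(b·c) = (153 × 336) / (149 × 74) = 51408 / 11026 = 4.66243
The odds of gout are about 4.66 times as high in the high intake group.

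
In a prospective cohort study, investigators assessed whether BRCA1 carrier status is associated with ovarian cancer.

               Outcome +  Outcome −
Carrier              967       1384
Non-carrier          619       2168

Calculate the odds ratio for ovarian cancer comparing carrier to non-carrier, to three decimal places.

2.447

Cells: a = 967, b = 1384, c = 619, d = 2168.
OR = (a·d)/(b·c) = (967 × 2168) / (1384 × 619) = 2096456 / 856696 = 2.44714
The odds of ovarian cancer are about 2.45 times as high in the carrier group.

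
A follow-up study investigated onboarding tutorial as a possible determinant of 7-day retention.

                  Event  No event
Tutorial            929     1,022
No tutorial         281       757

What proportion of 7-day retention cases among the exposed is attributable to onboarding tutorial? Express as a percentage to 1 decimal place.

Cells: a = 929, b = 1022, c = 281, d = 757.
Risk in exposed = 929/1951 = 0.47617; risk in unexposed = 281/1038 = 0.27071.
RR = 0.47617/0.27071 = 1.75893
AR% = (RR − 1)/RR × 100 = (1.75893 − 1)/1.75893 × 100 = 43.1474%

43.1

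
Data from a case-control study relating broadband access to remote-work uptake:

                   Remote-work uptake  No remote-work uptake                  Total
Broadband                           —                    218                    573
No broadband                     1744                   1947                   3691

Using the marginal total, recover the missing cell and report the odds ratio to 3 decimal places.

1.818

The missing cell is in the exposed row: 573 − 218 = 355.
So a = 355, b = 218, c = 1744, d = 1947.
OR = (a·d)/(b·c) = (355 × 1947) / (218 × 1744) = 691185 / 380192 = 1.81799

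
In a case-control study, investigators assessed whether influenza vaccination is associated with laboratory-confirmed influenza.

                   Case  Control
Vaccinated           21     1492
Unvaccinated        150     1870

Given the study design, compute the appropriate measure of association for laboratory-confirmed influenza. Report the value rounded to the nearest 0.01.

0.18

Cells: a = 21, b = 1492, c = 150, d = 1870.
This is a case-control study: participants were sampled on outcome status, so risks in the source population cannot be estimated directly — relative risk is not valid here. The odds ratio is the appropriate measure.
OR = (a·d)/(b·c) = (21 × 1870) / (1492 × 150) = 39270 / 223800 = 0.17547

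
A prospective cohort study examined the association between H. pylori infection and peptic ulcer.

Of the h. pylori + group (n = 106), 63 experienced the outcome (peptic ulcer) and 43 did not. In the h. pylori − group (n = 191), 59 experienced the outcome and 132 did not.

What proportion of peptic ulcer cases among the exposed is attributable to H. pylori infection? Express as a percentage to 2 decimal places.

From the description: a = 63, b = 43, c = 59, d = 132.
Risk in exposed = 63/106 = 0.59434; risk in unexposed = 59/191 = 0.30890.
RR = 0.59434/0.30890 = 1.92405
AR% = (RR − 1)/RR × 100 = (1.92405 − 1)/1.92405 × 100 = 48.0263%

48.03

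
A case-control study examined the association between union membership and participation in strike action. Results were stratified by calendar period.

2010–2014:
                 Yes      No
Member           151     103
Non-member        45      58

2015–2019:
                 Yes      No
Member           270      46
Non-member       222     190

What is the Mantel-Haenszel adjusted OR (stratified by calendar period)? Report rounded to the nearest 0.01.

OR_MH = Σ(aᵢdᵢ/nᵢ) / Σ(bᵢcᵢ/nᵢ), where nᵢ is the stratum total.
Stratum 1 (2010–2014): n = 357; a·d/n = 151·58/357 = 24.5322; b·c/n = 103·45/357 = 12.9832
Stratum 2 (2015–2019): n = 728; a·d/n = 270·190/728 = 70.4670; b·c/n = 46·222/728 = 14.0275
OR_MH = (24.5322 + 70.4670) / (12.9832 + 14.0275) = 94.9992 / 27.0107 = 3.51710

3.52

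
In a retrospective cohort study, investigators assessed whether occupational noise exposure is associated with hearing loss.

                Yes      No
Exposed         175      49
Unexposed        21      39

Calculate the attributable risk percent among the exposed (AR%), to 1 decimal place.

Cells: a = 175, b = 49, c = 21, d = 39.
Risk in exposed = 175/224 = 0.78125; risk in unexposed = 21/60 = 0.35000.
RR = 0.78125/0.35000 = 2.23214
AR% = (RR − 1)/RR × 100 = (2.23214 − 1)/2.23214 × 100 = 55.2000%

55.2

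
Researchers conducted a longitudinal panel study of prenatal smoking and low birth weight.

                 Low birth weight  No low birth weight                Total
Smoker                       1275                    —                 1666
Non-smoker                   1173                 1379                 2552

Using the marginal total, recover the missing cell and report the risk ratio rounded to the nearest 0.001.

The missing cell is in the exposed row: 1666 − 1275 = 391.
So a = 1275, b = 391, c = 1173, d = 1379.
RR = [a/(a+b)] / [c/(c+d)] = (1275/1666) / (1173/2552) = 0.76531/0.45964 = 1.66501

1.665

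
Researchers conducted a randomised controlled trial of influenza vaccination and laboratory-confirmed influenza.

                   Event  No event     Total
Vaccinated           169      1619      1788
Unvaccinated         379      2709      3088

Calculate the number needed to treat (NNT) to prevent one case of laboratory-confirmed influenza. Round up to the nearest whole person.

36

Risk in treated group = 169/1788 = 0.09452; risk in control = 379/3088 = 0.12273.
Absolute risk reduction = 0.12273 − 0.09452 = 0.02821
NNT = 1 / ARR = 1 / 0.02821 = 35.443 → round up → 36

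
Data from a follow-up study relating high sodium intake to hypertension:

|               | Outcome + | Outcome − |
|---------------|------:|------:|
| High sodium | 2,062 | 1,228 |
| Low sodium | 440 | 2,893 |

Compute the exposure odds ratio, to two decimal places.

Cells: a = 2062, b = 1228, c = 440, d = 2893.
OR = (a·d)/(b·c) = (2062 × 2893) / (1228 × 440) = 5965366 / 540320 = 11.04043
The odds of hypertension are about 11.04 times as high in the high sodium group.

11.04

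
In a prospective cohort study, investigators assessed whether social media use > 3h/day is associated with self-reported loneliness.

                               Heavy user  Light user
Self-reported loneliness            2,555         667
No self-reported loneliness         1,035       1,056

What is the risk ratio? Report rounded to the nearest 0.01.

1.84

Reading the table with exposure as columns: a = 2555 (Heavy user, case), b = 1035 (Heavy user, non-case), c = 667 (Light user, case), d = 1056.
Risk in exposed = 2555/3590 = 0.71170; risk in unexposed = 667/1723 = 0.38712.
RR = 0.71170 / 0.38712 = 1.83847
The risk among the exposed is 1.84 times that among the unexposed.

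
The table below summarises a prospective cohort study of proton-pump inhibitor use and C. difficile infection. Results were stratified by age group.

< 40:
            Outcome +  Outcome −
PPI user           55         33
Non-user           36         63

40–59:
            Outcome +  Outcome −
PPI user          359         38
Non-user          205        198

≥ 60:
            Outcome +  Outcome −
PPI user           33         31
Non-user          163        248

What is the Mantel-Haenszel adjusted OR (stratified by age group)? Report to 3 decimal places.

4.662

OR_MH = Σ(aᵢdᵢ/nᵢ) / Σ(bᵢcᵢ/nᵢ), where nᵢ is the stratum total.
Stratum 1 (< 40): n = 187; a·d/n = 55·63/187 = 18.5294; b·c/n = 33·36/187 = 6.3529
Stratum 2 (40–59): n = 800; a·d/n = 359·198/800 = 88.8525; b·c/n = 38·205/800 = 9.7375
Stratum 3 (≥ 60): n = 475; a·d/n = 33·248/475 = 17.2295; b·c/n = 31·163/475 = 10.6379
OR_MH = (18.5294 + 88.8525 + 17.2295) / (6.3529 + 9.7375 + 10.6379) = 124.6114 / 26.7283 = 4.66215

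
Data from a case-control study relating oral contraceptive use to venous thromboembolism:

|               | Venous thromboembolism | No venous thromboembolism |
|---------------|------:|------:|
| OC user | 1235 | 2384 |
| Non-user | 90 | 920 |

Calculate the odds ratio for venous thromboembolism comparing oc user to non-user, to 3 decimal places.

Cells: a = 1235, b = 2384, c = 90, d = 920.
OR = (a·d)/(b·c) = (1235 × 920) / (2384 × 90) = 1136200 / 214560 = 5.29549
The odds of venous thromboembolism are about 5.30 times as high in the oc user group.

5.295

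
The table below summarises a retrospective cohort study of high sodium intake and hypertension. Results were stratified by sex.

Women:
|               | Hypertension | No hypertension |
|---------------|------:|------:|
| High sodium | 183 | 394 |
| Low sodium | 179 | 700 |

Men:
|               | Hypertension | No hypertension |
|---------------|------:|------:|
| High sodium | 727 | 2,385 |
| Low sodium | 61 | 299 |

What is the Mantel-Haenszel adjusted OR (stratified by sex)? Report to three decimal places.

OR_MH = Σ(aᵢdᵢ/nᵢ) / Σ(bᵢcᵢ/nᵢ), where nᵢ is the stratum total.
Stratum 1 (Women): n = 1456; a·d/n = 183·700/1456 = 87.9808; b·c/n = 394·179/1456 = 48.4382
Stratum 2 (Men): n = 3472; a·d/n = 727·299/3472 = 62.6074; b·c/n = 2385·61/3472 = 41.9024
OR_MH = (87.9808 + 62.6074) / (48.4382 + 41.9024) = 150.5882 / 90.3405 = 1.66689

1.667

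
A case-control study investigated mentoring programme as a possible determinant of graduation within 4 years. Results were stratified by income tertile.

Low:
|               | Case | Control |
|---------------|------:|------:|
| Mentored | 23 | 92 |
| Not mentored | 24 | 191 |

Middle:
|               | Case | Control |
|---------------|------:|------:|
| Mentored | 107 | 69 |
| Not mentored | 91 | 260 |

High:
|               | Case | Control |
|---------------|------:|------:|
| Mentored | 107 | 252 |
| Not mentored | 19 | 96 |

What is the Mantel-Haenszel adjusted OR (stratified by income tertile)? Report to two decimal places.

3.06

OR_MH = Σ(aᵢdᵢ/nᵢ) / Σ(bᵢcᵢ/nᵢ), where nᵢ is the stratum total.
Stratum 1 (Low): n = 330; a·d/n = 23·191/330 = 13.3121; b·c/n = 92·24/330 = 6.6909
Stratum 2 (Middle): n = 527; a·d/n = 107·260/527 = 52.7894; b·c/n = 69·91/527 = 11.9146
Stratum 3 (High): n = 474; a·d/n = 107·96/474 = 21.6709; b·c/n = 252·19/474 = 10.1013
OR_MH = (13.3121 + 52.7894 + 21.6709) / (6.6909 + 11.9146 + 10.1013) = 87.7724 / 28.7068 = 3.05755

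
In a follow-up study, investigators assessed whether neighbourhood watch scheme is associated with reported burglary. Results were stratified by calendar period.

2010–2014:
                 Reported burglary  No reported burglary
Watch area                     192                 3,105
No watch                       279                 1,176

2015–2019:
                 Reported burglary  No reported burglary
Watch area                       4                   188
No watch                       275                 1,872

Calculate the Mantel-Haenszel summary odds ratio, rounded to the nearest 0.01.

OR_MH = Σ(aᵢdᵢ/nᵢ) / Σ(bᵢcᵢ/nᵢ), where nᵢ is the stratum total.
Stratum 1 (2010–2014): n = 4752; a·d/n = 192·1176/4752 = 47.5152; b·c/n = 3105·279/4752 = 182.3011
Stratum 2 (2015–2019): n = 2339; a·d/n = 4·1872/2339 = 3.2014; b·c/n = 188·275/2339 = 22.1035
OR_MH = (47.5152 + 3.2014) / (182.3011 + 22.1035) = 50.7165 / 204.4046 = 0.24812

0.25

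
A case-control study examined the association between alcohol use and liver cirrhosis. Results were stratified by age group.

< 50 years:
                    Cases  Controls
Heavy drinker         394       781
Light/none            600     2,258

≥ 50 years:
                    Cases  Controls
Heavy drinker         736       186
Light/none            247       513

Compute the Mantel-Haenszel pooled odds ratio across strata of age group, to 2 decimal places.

3.10

OR_MH = Σ(aᵢdᵢ/nᵢ) / Σ(bᵢcᵢ/nᵢ), where nᵢ is the stratum total.
Stratum 1 (< 50 years): n = 4033; a·d/n = 394·2258/4033 = 220.5931; b·c/n = 781·600/4033 = 116.1914
Stratum 2 (≥ 50 years): n = 1682; a·d/n = 736·513/1682 = 224.4756; b·c/n = 186·247/1682 = 27.3139
OR_MH = (220.5931 + 224.4756) / (116.1914 + 27.3139) = 445.0687 / 143.5053 = 3.10141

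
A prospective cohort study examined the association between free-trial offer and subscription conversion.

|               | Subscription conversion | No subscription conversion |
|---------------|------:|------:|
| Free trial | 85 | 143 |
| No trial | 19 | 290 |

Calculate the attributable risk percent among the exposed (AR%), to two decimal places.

Cells: a = 85, b = 143, c = 19, d = 290.
Risk in exposed = 85/228 = 0.37281; risk in unexposed = 19/309 = 0.06149.
RR = 0.37281/0.06149 = 6.06302
AR% = (RR − 1)/RR × 100 = (6.06302 − 1)/6.06302 × 100 = 83.5066%

83.51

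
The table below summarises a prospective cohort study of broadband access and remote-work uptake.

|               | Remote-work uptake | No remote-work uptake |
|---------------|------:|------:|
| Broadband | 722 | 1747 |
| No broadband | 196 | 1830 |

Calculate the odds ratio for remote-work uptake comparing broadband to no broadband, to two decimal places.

3.86

Cells: a = 722, b = 1747, c = 196, d = 1830.
OR = (a·d)/(b·c) = (722 × 1830) / (1747 × 196) = 1321260 / 342412 = 3.85868
The odds of remote-work uptake are about 3.86 times as high in the broadband group.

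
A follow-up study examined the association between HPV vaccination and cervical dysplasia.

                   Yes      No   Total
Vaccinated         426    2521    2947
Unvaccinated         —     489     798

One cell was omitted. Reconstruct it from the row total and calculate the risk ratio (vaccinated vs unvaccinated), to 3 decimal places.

0.373

The missing cell is in the unexposed row: 798 − 489 = 309.
So a = 426, b = 2521, c = 309, d = 489.
RR = [a/(a+b)] / [c/(c+d)] = (426/2947) / (309/798) = 0.14455/0.38722 = 0.37331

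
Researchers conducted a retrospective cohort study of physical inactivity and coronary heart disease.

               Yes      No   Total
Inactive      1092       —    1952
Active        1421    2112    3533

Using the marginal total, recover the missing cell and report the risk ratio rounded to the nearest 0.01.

The missing cell is in the exposed row: 1952 − 1092 = 860.
So a = 1092, b = 860, c = 1421, d = 2112.
RR = [a/(a+b)] / [c/(c+d)] = (1092/1952) / (1421/3533) = 0.55943/0.40221 = 1.39089

1.39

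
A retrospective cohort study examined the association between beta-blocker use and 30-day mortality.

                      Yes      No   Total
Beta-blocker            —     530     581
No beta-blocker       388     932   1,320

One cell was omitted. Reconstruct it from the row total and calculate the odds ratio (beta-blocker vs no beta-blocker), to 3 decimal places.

0.231

The missing cell is in the exposed row: 581 − 530 = 51.
So a = 51, b = 530, c = 388, d = 932.
OR = (a·d)/(b·c) = (51 × 932) / (530 × 388) = 47532 / 205640 = 0.23114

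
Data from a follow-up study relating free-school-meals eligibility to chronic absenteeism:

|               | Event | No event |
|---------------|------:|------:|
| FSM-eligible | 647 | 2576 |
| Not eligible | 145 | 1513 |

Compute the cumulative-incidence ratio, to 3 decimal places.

2.295

Cells: a = 647, b = 2576, c = 145, d = 1513.
Risk in exposed = 647/3223 = 0.20074; risk in unexposed = 145/1658 = 0.08745.
RR = 0.20074 / 0.08745 = 2.29541
The risk among the exposed is 2.30 times that among the unexposed.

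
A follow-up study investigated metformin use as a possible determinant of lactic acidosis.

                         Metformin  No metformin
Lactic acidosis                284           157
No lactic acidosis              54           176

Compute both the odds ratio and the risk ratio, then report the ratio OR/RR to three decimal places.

3.308

Reading the table with exposure as columns: a = 284 (Metformin, case), b = 54 (Metformin, non-case), c = 157 (No metformin, case), d = 176.
OR = (284·176)/(54·157) = 49984/8478 = 5.89573
Risk in exposed = 284/338 = 0.84024; risk in unexposed = 157/333 = 0.47147; RR = 1.78216
OR/RR = 5.89573 / 1.78216 = 3.30820
The outcome is not rare, so the OR lies further from 1 than the RR.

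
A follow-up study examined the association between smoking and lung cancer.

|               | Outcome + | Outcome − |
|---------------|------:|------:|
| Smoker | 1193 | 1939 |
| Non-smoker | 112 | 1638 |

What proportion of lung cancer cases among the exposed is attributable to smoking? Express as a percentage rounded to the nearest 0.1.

Cells: a = 1193, b = 1939, c = 112, d = 1638.
Risk in exposed = 1193/3132 = 0.38091; risk in unexposed = 112/1750 = 0.06400.
RR = 0.38091/0.06400 = 5.95167
AR% = (RR − 1)/RR × 100 = (5.95167 − 1)/5.95167 × 100 = 83.1980%

83.2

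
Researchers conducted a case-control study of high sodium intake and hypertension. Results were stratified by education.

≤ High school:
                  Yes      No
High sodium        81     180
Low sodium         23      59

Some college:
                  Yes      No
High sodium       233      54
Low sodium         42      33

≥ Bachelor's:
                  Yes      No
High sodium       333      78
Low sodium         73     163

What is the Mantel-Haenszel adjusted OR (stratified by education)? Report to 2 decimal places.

OR_MH = Σ(aᵢdᵢ/nᵢ) / Σ(bᵢcᵢ/nᵢ), where nᵢ is the stratum total.
Stratum 1 (≤ High school): n = 343; a·d/n = 81·59/343 = 13.9329; b·c/n = 180·23/343 = 12.0700
Stratum 2 (Some college): n = 362; a·d/n = 233·33/362 = 21.2403; b·c/n = 54·42/362 = 6.2652
Stratum 3 (≥ Bachelor's): n = 647; a·d/n = 333·163/647 = 83.8934; b·c/n = 78·73/647 = 8.8006
OR_MH = (13.9329 + 21.2403 + 83.8934) / (12.0700 + 6.2652 + 8.8006) = 119.0666 / 27.1358 = 4.38781

4.39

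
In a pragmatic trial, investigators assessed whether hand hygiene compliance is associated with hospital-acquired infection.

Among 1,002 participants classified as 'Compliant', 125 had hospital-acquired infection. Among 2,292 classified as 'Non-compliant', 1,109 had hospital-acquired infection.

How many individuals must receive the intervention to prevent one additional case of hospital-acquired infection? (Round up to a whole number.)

3

Risk in treated group = 125/1002 = 0.12475; risk in control = 1109/2292 = 0.48386.
Absolute risk reduction = 0.48386 − 0.12475 = 0.35911
NNT = 1 / ARR = 1 / 0.35911 = 2.785 → round up → 3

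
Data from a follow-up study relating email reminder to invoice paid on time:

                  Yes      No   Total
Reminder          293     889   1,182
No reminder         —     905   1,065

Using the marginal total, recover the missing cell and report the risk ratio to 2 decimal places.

1.65

The missing cell is in the unexposed row: 1065 − 905 = 160.
So a = 293, b = 889, c = 160, d = 905.
RR = [a/(a+b)] / [c/(c+d)] = (293/1182) / (160/1065) = 0.24788/0.15023 = 1.64998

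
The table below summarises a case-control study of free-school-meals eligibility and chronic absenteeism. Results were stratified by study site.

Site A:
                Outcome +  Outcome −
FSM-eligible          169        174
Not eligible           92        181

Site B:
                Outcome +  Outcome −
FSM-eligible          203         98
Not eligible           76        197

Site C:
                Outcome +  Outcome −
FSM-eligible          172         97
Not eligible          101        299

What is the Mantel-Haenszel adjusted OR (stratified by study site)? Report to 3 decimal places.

OR_MH = Σ(aᵢdᵢ/nᵢ) / Σ(bᵢcᵢ/nᵢ), where nᵢ is the stratum total.
Stratum 1 (Site A): n = 616; a·d/n = 169·181/616 = 49.6575; b·c/n = 174·92/616 = 25.9870
Stratum 2 (Site B): n = 574; a·d/n = 203·197/574 = 69.6707; b·c/n = 98·76/574 = 12.9756
Stratum 3 (Site C): n = 669; a·d/n = 172·299/669 = 76.8729; b·c/n = 97·101/669 = 14.6442
OR_MH = (49.6575 + 69.6707 + 76.8729) / (25.9870 + 12.9756 + 14.6442) = 196.2011 / 53.6069 = 3.66000

3.660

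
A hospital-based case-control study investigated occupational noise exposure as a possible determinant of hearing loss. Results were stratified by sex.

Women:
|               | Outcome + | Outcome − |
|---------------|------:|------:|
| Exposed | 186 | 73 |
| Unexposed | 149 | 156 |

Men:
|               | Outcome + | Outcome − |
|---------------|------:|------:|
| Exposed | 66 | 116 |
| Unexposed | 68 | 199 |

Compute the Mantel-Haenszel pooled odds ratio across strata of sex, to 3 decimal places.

OR_MH = Σ(aᵢdᵢ/nᵢ) / Σ(bᵢcᵢ/nᵢ), where nᵢ is the stratum total.
Stratum 1 (Women): n = 564; a·d/n = 186·156/564 = 51.4468; b·c/n = 73·149/564 = 19.2855
Stratum 2 (Men): n = 449; a·d/n = 66·199/449 = 29.2517; b·c/n = 116·68/449 = 17.5679
OR_MH = (51.4468 + 29.2517) / (19.2855 + 17.5679) = 80.6985 / 36.8534 = 2.18972

2.190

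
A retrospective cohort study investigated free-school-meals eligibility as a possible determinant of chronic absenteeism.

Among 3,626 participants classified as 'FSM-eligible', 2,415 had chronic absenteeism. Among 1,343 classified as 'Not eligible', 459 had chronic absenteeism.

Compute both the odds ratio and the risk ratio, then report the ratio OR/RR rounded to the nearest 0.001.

From the description: a = 2415, b = 1211, c = 459, d = 884.
OR = (2415·884)/(1211·459) = 2134860/555849 = 3.84072
Risk in exposed = 2415/3626 = 0.66602; risk in unexposed = 459/1343 = 0.34177; RR = 1.94873
OR/RR = 3.84072 / 1.94873 = 1.97088
The outcome is not rare, so the OR lies further from 1 than the RR.

1.971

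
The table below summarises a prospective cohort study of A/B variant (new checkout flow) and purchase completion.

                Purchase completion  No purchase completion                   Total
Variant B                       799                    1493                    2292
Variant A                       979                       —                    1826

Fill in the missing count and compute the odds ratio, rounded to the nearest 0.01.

0.46

The missing cell is in the unexposed row: 1826 − 979 = 847.
So a = 799, b = 1493, c = 979, d = 847.
OR = (a·d)/(b·c) = (799 × 847) / (1493 × 979) = 676753 / 1461647 = 0.46301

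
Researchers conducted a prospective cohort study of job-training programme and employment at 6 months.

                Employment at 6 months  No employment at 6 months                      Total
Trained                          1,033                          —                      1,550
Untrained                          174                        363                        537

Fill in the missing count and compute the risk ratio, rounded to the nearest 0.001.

The missing cell is in the exposed row: 1550 − 1033 = 517.
So a = 1033, b = 517, c = 174, d = 363.
RR = [a/(a+b)] / [c/(c+d)] = (1033/1550) / (174/537) = 0.66645/0.32402 = 2.05681

2.057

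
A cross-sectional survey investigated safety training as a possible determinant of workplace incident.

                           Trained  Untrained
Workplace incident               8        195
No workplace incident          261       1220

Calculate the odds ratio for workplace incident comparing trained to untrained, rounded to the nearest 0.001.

0.192

Reading the table with exposure as columns: a = 8 (Trained, case), b = 261 (Trained, non-case), c = 195 (Untrained, case), d = 1220.
OR = (a·d)/(b·c) = (8 × 1220) / (261 × 195) = 9760 / 50895 = 0.19177
Exposure is associated with lower odds of workplace incident (OR = 0.19 < 1).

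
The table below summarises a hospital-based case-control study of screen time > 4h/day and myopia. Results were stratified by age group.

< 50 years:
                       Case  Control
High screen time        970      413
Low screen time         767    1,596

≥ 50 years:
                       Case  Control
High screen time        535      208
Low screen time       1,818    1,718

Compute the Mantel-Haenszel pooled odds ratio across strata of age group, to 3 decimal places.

OR_MH = Σ(aᵢdᵢ/nᵢ) / Σ(bᵢcᵢ/nᵢ), where nᵢ is the stratum total.
Stratum 1 (< 50 years): n = 3746; a·d/n = 970·1596/3746 = 413.2728; b·c/n = 413·767/3746 = 84.5625
Stratum 2 (≥ 50 years): n = 4279; a·d/n = 535·1718/4279 = 214.8002; b·c/n = 208·1818/4279 = 88.3720
OR_MH = (413.2728 + 214.8002) / (84.5625 + 88.3720) = 628.0730 / 172.9345 = 3.63185

3.632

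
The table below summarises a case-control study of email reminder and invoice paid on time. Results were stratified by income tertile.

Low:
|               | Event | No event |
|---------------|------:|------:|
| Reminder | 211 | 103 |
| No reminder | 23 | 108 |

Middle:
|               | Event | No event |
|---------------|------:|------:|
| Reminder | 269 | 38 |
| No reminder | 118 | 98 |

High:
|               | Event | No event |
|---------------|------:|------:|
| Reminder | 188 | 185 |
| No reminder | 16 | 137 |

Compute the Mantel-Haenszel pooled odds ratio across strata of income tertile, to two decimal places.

7.71

OR_MH = Σ(aᵢdᵢ/nᵢ) / Σ(bᵢcᵢ/nᵢ), where nᵢ is the stratum total.
Stratum 1 (Low): n = 445; a·d/n = 211·108/445 = 51.2090; b·c/n = 103·23/445 = 5.3236
Stratum 2 (Middle): n = 523; a·d/n = 269·98/523 = 50.4054; b·c/n = 38·118/523 = 8.5736
Stratum 3 (High): n = 526; a·d/n = 188·137/526 = 48.9658; b·c/n = 185·16/526 = 5.6274
OR_MH = (51.2090 + 50.4054 + 48.9658) / (5.3236 + 8.5736 + 5.6274) = 150.5801 / 19.5246 = 7.71233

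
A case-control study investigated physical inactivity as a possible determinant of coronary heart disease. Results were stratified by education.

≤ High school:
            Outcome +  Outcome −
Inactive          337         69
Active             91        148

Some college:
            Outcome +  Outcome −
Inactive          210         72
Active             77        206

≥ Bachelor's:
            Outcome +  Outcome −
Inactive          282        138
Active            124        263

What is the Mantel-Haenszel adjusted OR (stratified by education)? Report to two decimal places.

6.03

OR_MH = Σ(aᵢdᵢ/nᵢ) / Σ(bᵢcᵢ/nᵢ), where nᵢ is the stratum total.
Stratum 1 (≤ High school): n = 645; a·d/n = 337·148/645 = 77.3271; b·c/n = 69·91/645 = 9.7349
Stratum 2 (Some college): n = 565; a·d/n = 210·206/565 = 76.5664; b·c/n = 72·77/565 = 9.8124
Stratum 3 (≥ Bachelor's): n = 807; a·d/n = 282·263/807 = 91.9033; b·c/n = 138·124/807 = 21.2045
OR_MH = (77.3271 + 76.5664 + 91.9033) / (9.7349 + 9.8124 + 21.2045) = 245.7968 / 40.7517 = 6.03157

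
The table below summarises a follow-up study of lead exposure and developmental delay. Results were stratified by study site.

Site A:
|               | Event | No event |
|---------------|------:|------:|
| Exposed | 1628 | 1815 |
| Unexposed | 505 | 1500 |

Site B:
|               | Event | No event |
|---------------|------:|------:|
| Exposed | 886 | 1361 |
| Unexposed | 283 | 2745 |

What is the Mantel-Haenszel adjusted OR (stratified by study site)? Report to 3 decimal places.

OR_MH = Σ(aᵢdᵢ/nᵢ) / Σ(bᵢcᵢ/nᵢ), where nᵢ is the stratum total.
Stratum 1 (Site A): n = 5448; a·d/n = 1628·1500/5448 = 448.2379; b·c/n = 1815·505/5448 = 168.2406
Stratum 2 (Site B): n = 5275; a·d/n = 886·2745/5275 = 461.0559; b·c/n = 1361·283/5275 = 73.0167
OR_MH = (448.2379 + 461.0559) / (168.2406 + 73.0167) = 909.2938 / 241.2573 = 3.76898

3.769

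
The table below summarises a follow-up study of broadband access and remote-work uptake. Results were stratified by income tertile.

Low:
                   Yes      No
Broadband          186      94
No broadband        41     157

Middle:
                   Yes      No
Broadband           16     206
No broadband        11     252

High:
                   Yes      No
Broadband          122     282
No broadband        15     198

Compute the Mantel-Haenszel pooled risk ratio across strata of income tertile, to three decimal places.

3.289

RR_MH = Σ(aᵢ·n₀ᵢ/nᵢ) / Σ(cᵢ·n₁ᵢ/nᵢ), with n₁ᵢ = aᵢ+bᵢ (exposed), n₀ᵢ = cᵢ+dᵢ (unexposed), nᵢ = n₁ᵢ+n₀ᵢ.
Stratum 1 (Low): n₁ = 280, n₀ = 198, n = 478; a·n₀/n = 186·198/478 = 77.0460; c·n₁/n = 41·280/478 = 24.0167
Stratum 2 (Middle): n₁ = 222, n₀ = 263, n = 485; a·n₀/n = 16·263/485 = 8.6763; c·n₁/n = 11·222/485 = 5.0351
Stratum 3 (High): n₁ = 404, n₀ = 213, n = 617; a·n₀/n = 122·213/617 = 42.1167; c·n₁/n = 15·404/617 = 9.8217
RR_MH = (77.0460 + 8.6763 + 42.1167) / (24.0167 + 5.0351 + 9.8217) = 127.8390 / 38.8735 = 3.28859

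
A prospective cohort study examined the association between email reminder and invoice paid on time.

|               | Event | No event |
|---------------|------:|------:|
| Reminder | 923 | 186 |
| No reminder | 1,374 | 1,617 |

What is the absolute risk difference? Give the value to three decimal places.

Cells: a = 923, b = 186, c = 1374, d = 1617.
Risk in exposed = 923/1109 = 0.832281; risk in unexposed = 1374/2991 = 0.459378.
Risk difference = 0.832281 − 0.459378 = 0.372903

0.373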